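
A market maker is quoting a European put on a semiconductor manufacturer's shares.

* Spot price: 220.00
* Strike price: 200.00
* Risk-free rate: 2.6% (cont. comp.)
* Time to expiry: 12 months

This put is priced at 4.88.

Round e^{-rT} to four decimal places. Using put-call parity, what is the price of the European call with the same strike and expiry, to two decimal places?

exp(−rT) = exp(−0.026·1) = 0.9743
Put-call parity: C − P = S − K·e^(−rT) = 220 − 200·0.9743 = 220 − 194.8600 = 25.1400
C = P + (C − P) = 4.88 + (25.1400) = 30.0200

30.02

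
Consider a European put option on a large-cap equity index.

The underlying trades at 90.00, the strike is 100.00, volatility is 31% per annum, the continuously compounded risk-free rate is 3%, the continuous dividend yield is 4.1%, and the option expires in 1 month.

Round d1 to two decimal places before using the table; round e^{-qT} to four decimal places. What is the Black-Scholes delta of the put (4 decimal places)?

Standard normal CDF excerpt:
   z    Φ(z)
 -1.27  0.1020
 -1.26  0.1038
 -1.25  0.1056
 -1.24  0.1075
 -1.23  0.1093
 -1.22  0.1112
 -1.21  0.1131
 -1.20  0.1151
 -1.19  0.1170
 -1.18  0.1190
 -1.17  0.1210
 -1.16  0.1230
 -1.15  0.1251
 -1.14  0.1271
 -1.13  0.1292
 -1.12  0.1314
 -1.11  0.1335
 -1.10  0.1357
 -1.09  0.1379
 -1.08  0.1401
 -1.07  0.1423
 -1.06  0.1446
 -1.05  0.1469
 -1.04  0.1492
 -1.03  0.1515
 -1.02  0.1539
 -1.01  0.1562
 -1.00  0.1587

T = 0.08333;  σ√T = 0.0895
d₁ = [ln(90/100) + (0.03 − 0.041 + ½·0.31²)·0.08333] / (σ√T) = (-0.1054 + 0.0031) / 0.0895 = -1.1429 ⇒ -1.14
N(d₁) = N(-1.14) = 0.1271
Δ_put = exp(−qT)·(N(d₁) − 1) = 0.9966·(0.1271 − 1) = -0.8699

-0.8699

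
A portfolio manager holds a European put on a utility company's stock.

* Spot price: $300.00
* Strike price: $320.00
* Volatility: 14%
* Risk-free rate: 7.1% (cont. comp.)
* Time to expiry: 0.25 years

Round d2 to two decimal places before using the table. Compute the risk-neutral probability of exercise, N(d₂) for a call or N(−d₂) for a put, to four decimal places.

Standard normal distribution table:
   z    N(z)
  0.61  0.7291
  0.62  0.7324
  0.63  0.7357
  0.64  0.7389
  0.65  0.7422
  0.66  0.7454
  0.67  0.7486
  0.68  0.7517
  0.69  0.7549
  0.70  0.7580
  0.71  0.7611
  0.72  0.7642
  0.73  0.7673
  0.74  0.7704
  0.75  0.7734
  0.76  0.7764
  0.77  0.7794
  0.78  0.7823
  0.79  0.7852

0.7580

σ√T = 0.14 × 0.5000 = 0.0700
d₁ = [ln(300/320) + (0.071 + ½·0.14²)·0.25] / (σ√T) = (-0.0645 + 0.0202) / 0.0700 = -0.6334 → -0.63
d₂ = -0.6334 − 0.0700 = -0.7034 → -0.70
Pr(exercise) under Q = N(−d₂) = N(0.70) = 0.7580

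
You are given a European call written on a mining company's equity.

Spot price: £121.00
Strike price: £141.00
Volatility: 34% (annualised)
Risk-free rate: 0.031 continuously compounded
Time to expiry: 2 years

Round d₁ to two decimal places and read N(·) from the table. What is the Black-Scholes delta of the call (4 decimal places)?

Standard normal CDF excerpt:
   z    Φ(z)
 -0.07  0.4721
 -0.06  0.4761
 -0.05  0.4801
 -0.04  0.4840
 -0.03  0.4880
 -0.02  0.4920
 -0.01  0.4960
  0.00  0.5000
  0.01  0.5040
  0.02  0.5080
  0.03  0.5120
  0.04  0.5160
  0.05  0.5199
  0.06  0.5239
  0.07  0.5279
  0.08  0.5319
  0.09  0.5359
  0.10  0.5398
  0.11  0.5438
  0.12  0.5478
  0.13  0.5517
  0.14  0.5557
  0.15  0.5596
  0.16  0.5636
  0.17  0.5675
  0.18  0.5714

σ√T = 0.34·√2 = 0.4808
d₁ = [ln(121/141) + (0.031 + ½·0.34²)·2] / (σ√T) = (-0.1530 + 0.1776) / 0.4808 = 0.0512 → 0.05
N(d₁) = N(0.05) = 0.5199
Δ_call = N(d₁) = 0.5199

0.5199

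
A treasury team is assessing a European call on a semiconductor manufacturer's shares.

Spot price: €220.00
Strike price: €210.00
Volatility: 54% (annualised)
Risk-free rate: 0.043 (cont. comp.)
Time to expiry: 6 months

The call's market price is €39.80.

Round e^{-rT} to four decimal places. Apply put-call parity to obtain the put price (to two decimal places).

€25.33

exp(−rT) = exp(−0.043·0.5) = 0.9787
Put-call parity: C − P = S − K·e^(−rT) = 220 − 210·0.9787 = 220 − 205.5270 = 14.4730
P = C − (C − P) = 39.80 − (14.4730) = 25.3270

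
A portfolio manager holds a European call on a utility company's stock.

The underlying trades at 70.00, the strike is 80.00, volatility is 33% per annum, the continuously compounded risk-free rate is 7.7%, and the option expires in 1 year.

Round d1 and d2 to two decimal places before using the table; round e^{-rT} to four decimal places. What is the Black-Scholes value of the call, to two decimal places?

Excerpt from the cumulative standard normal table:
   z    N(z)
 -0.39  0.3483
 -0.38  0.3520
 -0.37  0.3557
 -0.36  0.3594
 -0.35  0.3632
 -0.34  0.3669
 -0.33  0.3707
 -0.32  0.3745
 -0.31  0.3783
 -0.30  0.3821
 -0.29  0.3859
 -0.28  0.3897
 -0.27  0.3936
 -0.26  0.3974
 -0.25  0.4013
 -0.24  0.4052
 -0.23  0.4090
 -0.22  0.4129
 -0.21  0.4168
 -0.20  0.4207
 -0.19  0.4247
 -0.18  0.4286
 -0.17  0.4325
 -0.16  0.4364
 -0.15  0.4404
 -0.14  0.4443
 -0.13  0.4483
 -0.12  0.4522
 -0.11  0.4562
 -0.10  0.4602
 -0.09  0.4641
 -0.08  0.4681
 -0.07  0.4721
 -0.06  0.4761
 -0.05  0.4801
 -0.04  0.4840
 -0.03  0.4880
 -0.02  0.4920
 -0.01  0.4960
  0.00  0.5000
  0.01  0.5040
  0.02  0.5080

σ√T = 0.33·√1 = 0.3300
d₁ = [ln(70/80) + (0.077 + 0.33²/2)·1] / 0.3300 = [-0.1335 + 0.1315] / 0.3300 = -0.0063 ⇒ -0.01
d₂ = d₁ − σ√T = -0.0063 − 0.3300 = -0.3363 ⇒ -0.34
exp(−rT) = exp(−0.077·1) = 0.9259
N(d₁) = N(-0.01) = 0.4960;  N(d₂) = N(-0.34) = 0.3669
C = 70·0.4960 − 80·0.9259·0.3669 = 34.7200 − 27.1770 = 7.5430

7.54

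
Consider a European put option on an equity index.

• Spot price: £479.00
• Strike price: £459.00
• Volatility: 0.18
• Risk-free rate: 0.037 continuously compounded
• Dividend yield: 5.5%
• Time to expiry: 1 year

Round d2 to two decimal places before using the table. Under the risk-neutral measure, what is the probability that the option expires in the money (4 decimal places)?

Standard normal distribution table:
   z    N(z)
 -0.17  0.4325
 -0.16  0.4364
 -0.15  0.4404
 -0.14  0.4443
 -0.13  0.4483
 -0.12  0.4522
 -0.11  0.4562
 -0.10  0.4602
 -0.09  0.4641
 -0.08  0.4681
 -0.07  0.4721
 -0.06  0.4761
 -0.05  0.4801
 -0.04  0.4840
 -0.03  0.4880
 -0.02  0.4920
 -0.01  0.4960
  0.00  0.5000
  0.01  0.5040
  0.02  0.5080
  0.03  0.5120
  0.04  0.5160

σ√T = 0.18·√1 = 0.1800
d₁ = [ln(479/459) + (0.037 − 0.055 + 0.18²/2)·1] / 0.1800 = [0.0427 − 0.0018] / 0.1800 = 0.2269 → 0.23
d₂ = d₁ − σ√T = 0.2269 − 0.1800 = 0.0469 → 0.05
Pr(exercise) under Q = N(−d₂) = N(-0.05) = 0.4801

0.4801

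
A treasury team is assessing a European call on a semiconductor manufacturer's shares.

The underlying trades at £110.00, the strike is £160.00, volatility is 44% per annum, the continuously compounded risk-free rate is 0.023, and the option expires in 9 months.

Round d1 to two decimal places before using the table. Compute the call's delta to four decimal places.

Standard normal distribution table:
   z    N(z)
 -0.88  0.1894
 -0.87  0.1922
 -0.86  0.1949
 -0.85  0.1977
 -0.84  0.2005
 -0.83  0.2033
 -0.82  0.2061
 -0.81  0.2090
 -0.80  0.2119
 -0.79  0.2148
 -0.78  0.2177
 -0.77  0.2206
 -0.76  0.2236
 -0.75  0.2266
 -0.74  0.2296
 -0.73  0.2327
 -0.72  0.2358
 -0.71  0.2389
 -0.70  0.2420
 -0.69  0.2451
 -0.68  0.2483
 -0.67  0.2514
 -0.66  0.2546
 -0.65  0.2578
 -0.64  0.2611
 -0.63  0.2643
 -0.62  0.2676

T = 0.75;  σ√T = 0.3811
d₁ = [ln(110/160) + (0.023 + 0.44²/2)·0.75] / 0.3811 = [-0.3747 + 0.0898] / 0.3811 = -0.7475 which rounds to -0.75
N(d₁) = N(-0.75) = 0.2266
Δ_call = N(d₁) = 0.2266

0.2266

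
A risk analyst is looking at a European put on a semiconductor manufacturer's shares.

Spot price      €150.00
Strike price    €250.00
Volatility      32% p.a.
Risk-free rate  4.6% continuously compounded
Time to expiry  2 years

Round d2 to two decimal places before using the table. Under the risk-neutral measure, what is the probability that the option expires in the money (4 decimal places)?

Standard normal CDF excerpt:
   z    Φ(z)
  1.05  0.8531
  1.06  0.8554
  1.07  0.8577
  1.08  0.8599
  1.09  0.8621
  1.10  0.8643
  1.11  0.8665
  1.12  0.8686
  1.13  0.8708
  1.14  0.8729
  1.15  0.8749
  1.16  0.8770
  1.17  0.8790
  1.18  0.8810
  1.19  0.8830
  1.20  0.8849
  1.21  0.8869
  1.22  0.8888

0.8749

σ√T = 0.32 × 1.4142 = 0.4525
ln(S/K) + (r + σ²/2)T = ln(150/250) + (0.046 + 0.32²/2)·2 = -0.5108 + 0.1944 = -0.3164
d₁ = -0.3164 / 0.4525 = -0.6992 ≈ -0.70
d₂ = d₁ − σ√T = -0.6992 − 0.4525 = -1.1518 ≈ -1.15
Pr(exercise) under Q = N(−d₂) = N(1.15) = 0.8749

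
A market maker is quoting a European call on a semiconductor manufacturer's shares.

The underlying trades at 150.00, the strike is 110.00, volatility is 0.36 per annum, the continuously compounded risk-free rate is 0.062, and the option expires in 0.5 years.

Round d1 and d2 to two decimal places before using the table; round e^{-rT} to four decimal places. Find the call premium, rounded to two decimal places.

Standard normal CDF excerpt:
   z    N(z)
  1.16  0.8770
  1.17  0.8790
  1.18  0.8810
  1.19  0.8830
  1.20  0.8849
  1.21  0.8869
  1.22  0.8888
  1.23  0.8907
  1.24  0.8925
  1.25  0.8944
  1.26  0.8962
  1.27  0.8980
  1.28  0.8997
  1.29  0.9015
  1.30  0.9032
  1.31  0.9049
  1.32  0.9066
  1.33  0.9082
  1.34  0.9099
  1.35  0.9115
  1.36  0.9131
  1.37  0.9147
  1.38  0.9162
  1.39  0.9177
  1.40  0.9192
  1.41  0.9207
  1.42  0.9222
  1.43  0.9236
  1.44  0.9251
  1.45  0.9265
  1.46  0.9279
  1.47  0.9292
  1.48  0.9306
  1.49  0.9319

T = 0.5;  σ√T = 0.2546
ln(S/K) + (r + σ²/2)T = ln(150/110) + (0.062 + 0.36²/2)·0.5 = 0.3102 + 0.0634 = 0.3736
d₁ = 0.3736 / 0.2546 = 1.4675 which rounds to 1.47
d₂ = d₁ − σ√T = 1.4675 − 0.2546 = 1.2129 which rounds to 1.21
exp(−rT) = exp(−0.062·0.5) = 0.9695
N(d₁) = N(1.47) = 0.9292;  N(d₂) = N(1.21) = 0.8869
C = 150·0.9292 − 110·0.9695·0.8869 = 139.3800 − 94.5835 = 44.7965

44.80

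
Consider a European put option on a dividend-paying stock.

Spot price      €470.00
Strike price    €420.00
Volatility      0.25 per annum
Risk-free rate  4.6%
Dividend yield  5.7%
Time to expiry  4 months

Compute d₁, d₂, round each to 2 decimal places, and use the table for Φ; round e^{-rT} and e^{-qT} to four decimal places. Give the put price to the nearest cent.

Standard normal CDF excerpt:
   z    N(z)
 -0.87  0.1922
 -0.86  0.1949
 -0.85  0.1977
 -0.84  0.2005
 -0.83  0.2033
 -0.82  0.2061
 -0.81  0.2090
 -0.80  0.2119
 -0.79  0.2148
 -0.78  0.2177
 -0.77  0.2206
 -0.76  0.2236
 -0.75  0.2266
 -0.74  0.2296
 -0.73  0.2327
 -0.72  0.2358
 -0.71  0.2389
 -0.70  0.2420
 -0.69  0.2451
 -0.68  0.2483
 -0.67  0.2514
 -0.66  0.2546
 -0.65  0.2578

σ√T = 0.25·√0.3333 = 0.1443
d₁ = [ln(470/420) + (0.046 − 0.057 + ½·0.25²)·0.3333] / (σ√T) = (0.1125 + 0.0067) / 0.1443 = 0.8260 which rounds to 0.83
d₂ = 0.8260 − 0.1443 = 0.6817 which rounds to 0.68
exp(−qT) = exp(−0.057·0.3333) = 0.9812;  exp(−rT) = exp(−0.046·0.3333) = 0.9848
P = 420·0.9848·N(-0.68) − 470·0.9812·N(-0.83) = 420·0.9848·0.2483 − 470·0.9812·0.2033 = 102.7009 − 93.7546 = 8.9462

€8.95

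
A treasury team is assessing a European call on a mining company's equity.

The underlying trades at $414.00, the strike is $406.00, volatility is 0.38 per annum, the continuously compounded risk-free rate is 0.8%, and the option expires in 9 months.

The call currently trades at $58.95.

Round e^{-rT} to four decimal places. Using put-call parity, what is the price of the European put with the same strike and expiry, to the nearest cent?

e^(−rT) = e^(−0.008·0.75) = 0.9940
Put-call parity: C − P = S − K·e^(−rT) = 414 − 406·0.9940 = 414 − 403.5640 = 10.4360
P = C − (C − P) = 58.95 − (10.4360) = 48.5140

$48.51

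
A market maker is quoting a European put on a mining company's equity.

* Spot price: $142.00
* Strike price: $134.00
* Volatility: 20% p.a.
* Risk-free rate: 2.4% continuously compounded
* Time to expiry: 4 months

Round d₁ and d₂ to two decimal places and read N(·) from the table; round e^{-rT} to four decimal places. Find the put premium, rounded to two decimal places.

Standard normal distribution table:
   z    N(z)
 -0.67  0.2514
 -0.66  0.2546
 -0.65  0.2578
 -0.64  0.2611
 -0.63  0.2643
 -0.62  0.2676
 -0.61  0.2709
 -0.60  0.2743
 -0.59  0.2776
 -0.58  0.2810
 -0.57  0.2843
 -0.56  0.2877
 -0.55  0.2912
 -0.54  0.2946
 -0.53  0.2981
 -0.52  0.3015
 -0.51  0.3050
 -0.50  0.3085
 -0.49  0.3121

$3.01

T = 0.3333;  σ√T = 0.1155
ln(S/K) + (r + σ²/2)T = ln(142/134) + (0.024 + 0.2²/2)·0.3333 = 0.0580 + 0.0147 = 0.0727
d₁ = 0.0727 / 0.1155 = 0.6292 ≈ 0.63
d₂ = d₁ − σ√T = 0.6292 − 0.1155 = 0.5137 ≈ 0.51
exp(−rT) = exp(−0.024·0.3333) = 0.9920
N(−d₂) = N(-0.51) = 0.3050;  N(−d₁) = N(-0.63) = 0.2643
P = 134·0.9920·0.3050 − 142·0.2643 = 40.5430 − 37.5306 = 3.0124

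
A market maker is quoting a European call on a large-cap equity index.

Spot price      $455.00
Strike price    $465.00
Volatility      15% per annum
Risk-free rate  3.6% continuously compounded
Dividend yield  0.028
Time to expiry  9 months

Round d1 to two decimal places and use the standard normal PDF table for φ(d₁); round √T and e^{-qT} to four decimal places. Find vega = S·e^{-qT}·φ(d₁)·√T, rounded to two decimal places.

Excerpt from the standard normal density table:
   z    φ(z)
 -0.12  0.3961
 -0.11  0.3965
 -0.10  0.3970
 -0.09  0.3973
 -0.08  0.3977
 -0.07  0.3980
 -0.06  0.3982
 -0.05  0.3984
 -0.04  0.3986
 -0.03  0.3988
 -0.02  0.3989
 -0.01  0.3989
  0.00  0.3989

153.64

σ√T = 0.15·√0.75 = 0.1299
d₁ = [ln(455/465) + (0.036 − 0.028 + 0.15²/2)·0.75] / 0.1299 = [-0.0217 + 0.0144] / 0.1299 = -0.0562 which rounds to -0.06
√T = √0.75 = 0.8660
φ(d₁) = φ(-0.06) = 0.3982
exp(−qT) = exp(−0.028·0.75) = 0.9792
vega = S·exp(−qT)·φ(d₁)·√T = 455·0.9792·0.3982·0.8660 = 153.6392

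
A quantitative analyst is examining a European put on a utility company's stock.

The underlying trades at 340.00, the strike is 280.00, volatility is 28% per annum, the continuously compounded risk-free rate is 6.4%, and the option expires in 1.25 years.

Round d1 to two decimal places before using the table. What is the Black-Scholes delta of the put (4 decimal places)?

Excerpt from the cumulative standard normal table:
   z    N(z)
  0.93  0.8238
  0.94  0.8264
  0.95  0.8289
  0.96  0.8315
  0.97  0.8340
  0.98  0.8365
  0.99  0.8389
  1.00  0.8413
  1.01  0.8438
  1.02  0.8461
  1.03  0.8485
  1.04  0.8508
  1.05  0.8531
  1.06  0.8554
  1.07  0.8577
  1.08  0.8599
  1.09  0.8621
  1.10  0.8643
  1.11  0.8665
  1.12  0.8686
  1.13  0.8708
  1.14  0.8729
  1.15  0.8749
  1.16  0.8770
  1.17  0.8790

-0.1515

T = 1.25;  σ√T = 0.3130
d₁ = [ln(340/280) + (0.064 + 0.28²/2)·1.25] / 0.3130 = [0.1942 + 0.1290] / 0.3130 = 1.0323 which rounds to 1.03
N(d₁) = N(1.03) = 0.8485
Δ_put = N(d₁) − 1 = 0.8485 − 1 = -0.1515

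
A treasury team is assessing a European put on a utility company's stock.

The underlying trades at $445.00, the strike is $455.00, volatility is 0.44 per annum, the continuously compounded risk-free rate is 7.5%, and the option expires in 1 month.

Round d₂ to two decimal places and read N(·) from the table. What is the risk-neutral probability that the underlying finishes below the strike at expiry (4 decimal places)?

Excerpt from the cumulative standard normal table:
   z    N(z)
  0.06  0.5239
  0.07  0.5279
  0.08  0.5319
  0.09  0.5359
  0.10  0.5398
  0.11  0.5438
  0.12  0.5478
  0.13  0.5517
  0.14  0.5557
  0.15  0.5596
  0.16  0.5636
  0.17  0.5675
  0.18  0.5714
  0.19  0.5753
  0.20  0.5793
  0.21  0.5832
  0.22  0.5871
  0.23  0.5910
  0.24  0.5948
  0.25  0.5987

0.5753

T = 0.08333;  σ√T = 0.1270
ln(S/K) + (r + σ²/2)T = ln(445/455) + (0.075 + 0.44²/2)·0.08333 = -0.0222 + 0.0143 = -0.0079
d₁ = -0.0079 / 0.1270 = -0.0622 ⇒ -0.06
d₂ = d₁ − σ√T = -0.0622 − 0.1270 = -0.1893 ⇒ -0.19
Risk-neutral Pr[S_T < K] = N(−d₂) = N(0.19) = 0.5753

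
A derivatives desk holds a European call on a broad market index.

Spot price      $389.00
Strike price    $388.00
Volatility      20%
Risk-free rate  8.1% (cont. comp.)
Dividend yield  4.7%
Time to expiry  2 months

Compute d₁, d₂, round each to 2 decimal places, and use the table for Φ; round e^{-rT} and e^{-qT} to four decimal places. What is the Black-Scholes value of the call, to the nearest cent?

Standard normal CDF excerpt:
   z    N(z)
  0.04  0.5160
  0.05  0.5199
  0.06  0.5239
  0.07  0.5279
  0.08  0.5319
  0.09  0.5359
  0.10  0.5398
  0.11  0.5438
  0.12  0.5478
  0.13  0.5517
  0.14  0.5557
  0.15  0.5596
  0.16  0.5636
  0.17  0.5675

$13.93

σ√T = 0.2·√0.1667 = 0.0816
d₁ = [ln(389/388) + (0.081 − 0.047 + ½·0.2²)·0.1667] / (σ√T) = (0.0026 + 0.0090) / 0.0816 = 0.1418 ≈ 0.14
d₂ = 0.1418 − 0.0816 = 0.0601 ≈ 0.06
exp(−qT) = exp(−0.047·0.1667) = 0.9922;  exp(−rT) = exp(−0.081·0.1667) = 0.9866
C = 389·0.9922·N(0.14) − 388·0.9866·N(0.06) = 389·0.9922·0.5557 − 388·0.9866·0.5239 = 214.4812 − 200.5493 = 13.9319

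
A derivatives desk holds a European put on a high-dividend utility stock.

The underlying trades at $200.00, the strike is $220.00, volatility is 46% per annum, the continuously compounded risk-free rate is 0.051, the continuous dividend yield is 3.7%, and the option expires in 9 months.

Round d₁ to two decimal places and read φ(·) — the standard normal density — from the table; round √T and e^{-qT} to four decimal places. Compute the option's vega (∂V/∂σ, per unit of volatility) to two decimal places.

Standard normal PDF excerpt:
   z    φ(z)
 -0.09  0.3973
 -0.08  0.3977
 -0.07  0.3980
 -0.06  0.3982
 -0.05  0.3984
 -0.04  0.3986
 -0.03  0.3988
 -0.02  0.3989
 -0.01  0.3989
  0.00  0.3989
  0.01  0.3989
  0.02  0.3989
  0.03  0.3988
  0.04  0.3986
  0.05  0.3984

67.20

T = 0.75;  σ√T = 0.3984
d₁ = [ln(200/220) + (0.051 − 0.037 + 0.46²/2)·0.75] / 0.3984 = [-0.0953 + 0.0898] / 0.3984 = -0.0137 ⇒ -0.01
√T = √0.75 = 0.8660
φ(d₁) = φ(-0.01) = 0.3989
e^(−qT) = e^(−0.037·0.75) = 0.9726
vega = S·e^(−qT)·φ(d₁)·√T = 200·0.9726·0.3989·0.8660 = 67.1964
(The call has the same vega.)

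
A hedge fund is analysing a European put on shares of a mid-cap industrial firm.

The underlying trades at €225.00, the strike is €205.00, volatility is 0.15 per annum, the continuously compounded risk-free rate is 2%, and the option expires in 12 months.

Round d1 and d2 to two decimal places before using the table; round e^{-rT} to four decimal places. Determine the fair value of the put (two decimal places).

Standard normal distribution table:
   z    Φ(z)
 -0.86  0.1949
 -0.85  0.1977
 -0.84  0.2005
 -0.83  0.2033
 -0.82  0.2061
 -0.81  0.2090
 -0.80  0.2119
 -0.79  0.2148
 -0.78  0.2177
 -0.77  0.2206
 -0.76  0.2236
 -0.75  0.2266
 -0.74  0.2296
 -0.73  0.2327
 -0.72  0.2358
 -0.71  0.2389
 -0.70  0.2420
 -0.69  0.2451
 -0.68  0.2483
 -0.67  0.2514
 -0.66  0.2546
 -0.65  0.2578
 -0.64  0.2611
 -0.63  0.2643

€4.15

σ√T = 0.15·√1 = 0.1500
d₁ = [ln(225/205) + (0.02 + 0.15²/2)·1] / 0.1500 = [0.0931 + 0.0312] / 0.1500 = 0.8289 ⇒ 0.83
d₂ = d₁ − σ√T = 0.8289 − 0.1500 = 0.6789 ⇒ 0.68
e^(−rT) = e^(−0.02·1) = 0.9802
N(−d₂) = N(-0.68) = 0.2483;  N(−d₁) = N(-0.83) = 0.2033
P = 205·0.9802·0.2483 − 225·0.2033 = 49.8937 − 45.7425 = 4.1512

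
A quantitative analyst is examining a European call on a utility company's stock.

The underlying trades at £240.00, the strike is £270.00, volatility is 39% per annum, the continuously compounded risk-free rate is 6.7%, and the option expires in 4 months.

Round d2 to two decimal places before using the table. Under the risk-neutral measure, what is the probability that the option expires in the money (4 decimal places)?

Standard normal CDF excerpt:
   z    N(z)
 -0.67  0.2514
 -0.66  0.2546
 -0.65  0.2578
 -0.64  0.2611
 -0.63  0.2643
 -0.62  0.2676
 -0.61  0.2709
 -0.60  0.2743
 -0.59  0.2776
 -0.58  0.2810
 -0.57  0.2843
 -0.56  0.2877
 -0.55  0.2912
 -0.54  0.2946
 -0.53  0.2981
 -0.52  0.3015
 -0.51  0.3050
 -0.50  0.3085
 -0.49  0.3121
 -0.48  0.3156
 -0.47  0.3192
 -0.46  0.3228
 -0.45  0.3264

T = 0.3333;  σ√T = 0.2252
d₁ = [ln(240/270) + (0.067 + 0.39²/2)·0.3333] / 0.2252 = [-0.1178 + 0.0477] / 0.2252 = -0.3113 → -0.31
d₂ = d₁ − σ√T = -0.3113 − 0.2252 = -0.5365 → -0.54
Risk-neutral Pr[S_T > K] = N(d₂) = N(-0.54) = 0.2946

0.2946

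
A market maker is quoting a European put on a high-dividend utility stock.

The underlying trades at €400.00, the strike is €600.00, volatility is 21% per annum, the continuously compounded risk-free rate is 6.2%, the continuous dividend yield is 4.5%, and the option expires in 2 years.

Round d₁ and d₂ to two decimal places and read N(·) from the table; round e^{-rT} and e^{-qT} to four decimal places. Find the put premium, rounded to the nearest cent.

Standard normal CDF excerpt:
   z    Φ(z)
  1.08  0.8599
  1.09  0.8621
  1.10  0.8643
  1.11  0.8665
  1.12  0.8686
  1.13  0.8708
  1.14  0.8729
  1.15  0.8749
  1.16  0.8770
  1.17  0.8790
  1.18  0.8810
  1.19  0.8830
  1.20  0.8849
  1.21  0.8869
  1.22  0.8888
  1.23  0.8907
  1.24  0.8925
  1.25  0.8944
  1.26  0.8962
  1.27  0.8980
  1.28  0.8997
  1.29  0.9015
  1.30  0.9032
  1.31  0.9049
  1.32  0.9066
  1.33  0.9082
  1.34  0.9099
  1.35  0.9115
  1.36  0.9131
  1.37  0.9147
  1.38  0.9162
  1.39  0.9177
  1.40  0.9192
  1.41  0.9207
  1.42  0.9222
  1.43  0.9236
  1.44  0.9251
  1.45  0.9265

€171.26

σ√T = 0.21 × 1.4142 = 0.2970
d₁ = [ln(400/600) + (0.062 − 0.045 + ½·0.21²)·2] / (σ√T) = (-0.4055 + 0.0781) / 0.2970 = -1.1023 which rounds to -1.10
d₂ = -1.1023 − 0.2970 = -1.3993 which rounds to -1.40
e^(−qT) = e^(−0.045·2) = 0.9139;  e^(−rT) = e^(−0.062·2) = 0.8834
P = 600·0.8834·N(1.40) − 400·0.9139·N(1.10) = 600·0.8834·0.9192 − 400·0.9139·0.8643 = 487.2128 − 315.9535 = 171.2593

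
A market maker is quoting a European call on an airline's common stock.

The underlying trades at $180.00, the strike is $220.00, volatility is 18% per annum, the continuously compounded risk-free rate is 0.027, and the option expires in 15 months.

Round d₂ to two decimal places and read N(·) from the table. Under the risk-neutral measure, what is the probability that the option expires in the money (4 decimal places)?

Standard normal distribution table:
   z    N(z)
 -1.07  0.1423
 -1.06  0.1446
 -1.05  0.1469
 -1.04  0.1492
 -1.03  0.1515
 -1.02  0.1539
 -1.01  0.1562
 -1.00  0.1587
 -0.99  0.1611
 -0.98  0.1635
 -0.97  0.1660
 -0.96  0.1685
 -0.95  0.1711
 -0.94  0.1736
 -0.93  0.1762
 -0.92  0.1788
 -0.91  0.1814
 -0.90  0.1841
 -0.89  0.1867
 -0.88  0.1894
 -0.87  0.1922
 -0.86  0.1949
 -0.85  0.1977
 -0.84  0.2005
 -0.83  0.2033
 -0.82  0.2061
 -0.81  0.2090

T = 1.25;  σ√T = 0.2012
d₁ = [ln(180/220) + (0.027 + 0.18²/2)·1.25] / 0.2012 = [-0.2007 + 0.0540] / 0.2012 = -0.7288 ≈ -0.73
d₂ = d₁ − σ√T = -0.7288 − 0.2012 = -0.9301 ≈ -0.93
Pr(exercise) under Q = N(d₂) = 0.1762

0.1762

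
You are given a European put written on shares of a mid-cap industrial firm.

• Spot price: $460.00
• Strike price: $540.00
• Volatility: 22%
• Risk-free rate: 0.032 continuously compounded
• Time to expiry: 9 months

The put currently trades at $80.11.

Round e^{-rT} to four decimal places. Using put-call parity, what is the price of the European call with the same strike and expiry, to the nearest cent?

exp(−rT) = exp(−0.032·0.75) = 0.9763
Put-call parity: C − P = S − K·e^(−rT) = 460 − 540·0.9763 = 460 − 527.2020 = -67.2020
C = P + (C − P) = 80.11 + (-67.2020) = 12.9080

$12.91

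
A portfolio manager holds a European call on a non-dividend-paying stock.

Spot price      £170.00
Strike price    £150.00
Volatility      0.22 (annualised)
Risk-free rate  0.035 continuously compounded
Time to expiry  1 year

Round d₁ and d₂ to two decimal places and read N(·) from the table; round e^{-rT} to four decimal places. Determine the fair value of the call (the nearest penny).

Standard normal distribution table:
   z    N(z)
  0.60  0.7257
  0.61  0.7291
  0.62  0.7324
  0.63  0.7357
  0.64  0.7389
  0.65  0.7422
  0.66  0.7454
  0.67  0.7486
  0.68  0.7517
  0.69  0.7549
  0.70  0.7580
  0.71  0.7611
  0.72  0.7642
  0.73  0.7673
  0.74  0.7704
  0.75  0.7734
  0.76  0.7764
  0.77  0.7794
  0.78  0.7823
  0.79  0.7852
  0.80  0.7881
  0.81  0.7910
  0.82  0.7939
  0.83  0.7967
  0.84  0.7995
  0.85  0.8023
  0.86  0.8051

σ√T = 0.22·√1 = 0.2200
d₁ = [ln(170/150) + (0.035 + 0.22²/2)·1] / 0.2200 = [0.1252 + 0.0592] / 0.2200 = 0.8380 → 0.84
d₂ = d₁ − σ√T = 0.8380 − 0.2200 = 0.6180 → 0.62
e^(−rT) = e^(−0.035·1) = 0.9656
C = 170·N(0.84) − 150·0.9656·N(0.62) = 170·0.7995 − 150·0.9656·0.7324 = 135.9150 − 106.0808 = 29.8342

£29.83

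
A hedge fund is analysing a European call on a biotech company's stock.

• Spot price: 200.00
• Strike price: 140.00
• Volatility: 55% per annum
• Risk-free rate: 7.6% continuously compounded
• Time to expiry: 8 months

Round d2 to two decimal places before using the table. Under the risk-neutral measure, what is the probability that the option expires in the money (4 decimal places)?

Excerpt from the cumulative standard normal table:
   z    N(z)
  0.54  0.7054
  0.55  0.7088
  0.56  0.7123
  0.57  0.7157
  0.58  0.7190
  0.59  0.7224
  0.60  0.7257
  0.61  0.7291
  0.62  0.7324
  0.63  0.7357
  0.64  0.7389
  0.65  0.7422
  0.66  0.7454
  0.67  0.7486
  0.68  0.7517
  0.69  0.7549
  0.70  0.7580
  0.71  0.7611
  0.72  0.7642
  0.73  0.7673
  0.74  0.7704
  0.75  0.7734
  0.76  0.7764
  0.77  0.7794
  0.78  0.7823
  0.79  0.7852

T = 0.6667;  σ√T = 0.4491
d₁ = [ln(200/140) + (0.076 + 0.55²/2)·0.6667] / 0.4491 = [0.3567 + 0.1515] / 0.4491 = 1.1316 ⇒ 1.13
d₂ = d₁ − σ√T = 1.1316 − 0.4491 = 0.6825 ⇒ 0.68
Risk-neutral Pr[S_T > K] = N(d₂) = N(0.68) = 0.7517

0.7517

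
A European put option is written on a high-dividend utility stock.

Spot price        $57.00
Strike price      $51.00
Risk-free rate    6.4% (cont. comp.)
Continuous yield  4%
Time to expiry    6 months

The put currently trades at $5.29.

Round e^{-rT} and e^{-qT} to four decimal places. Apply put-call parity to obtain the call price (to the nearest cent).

$11.77

e^(−qT) = e^(−0.04·0.5) = 0.9802;  e^(−rT) = e^(−0.064·0.5) = 0.9685
Put-call parity: C − P = S·e^(−qT) − K·e^(−rT) = 57·0.9802 − 51·0.9685 = 55.8714 − 49.3935 = 6.4779
C = P + (C − P) = 5.29 + (6.4779) = 11.7679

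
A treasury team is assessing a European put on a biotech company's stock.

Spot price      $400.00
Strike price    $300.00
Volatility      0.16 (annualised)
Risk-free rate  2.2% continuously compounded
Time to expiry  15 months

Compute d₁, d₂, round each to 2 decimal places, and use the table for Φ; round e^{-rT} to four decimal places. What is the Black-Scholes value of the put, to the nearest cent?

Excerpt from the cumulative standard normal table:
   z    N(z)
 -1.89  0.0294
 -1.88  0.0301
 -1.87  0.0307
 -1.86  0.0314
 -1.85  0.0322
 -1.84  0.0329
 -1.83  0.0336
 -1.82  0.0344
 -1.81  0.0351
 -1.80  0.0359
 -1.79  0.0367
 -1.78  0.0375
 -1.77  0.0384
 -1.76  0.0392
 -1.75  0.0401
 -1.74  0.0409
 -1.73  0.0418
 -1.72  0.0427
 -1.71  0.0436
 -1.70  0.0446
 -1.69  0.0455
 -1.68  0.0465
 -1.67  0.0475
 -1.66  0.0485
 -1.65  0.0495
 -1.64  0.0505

$0.98

T = 1.25;  σ√T = 0.1789
d₁ = [ln(400/300) + (0.022 + 0.16²/2)·1.25] / 0.1789 = [0.2877 + 0.0435] / 0.1789 = 1.8514 → 1.85
d₂ = d₁ − σ√T = 1.8514 − 0.1789 = 1.6725 → 1.67
e^(−rT) = e^(−0.022·1.25) = 0.9729
N(−d₂) = N(-1.67) = 0.0475;  N(−d₁) = N(-1.85) = 0.0322
P = 300·0.9729·0.0475 − 400·0.0322 = 13.8638 − 12.8800 = 0.9838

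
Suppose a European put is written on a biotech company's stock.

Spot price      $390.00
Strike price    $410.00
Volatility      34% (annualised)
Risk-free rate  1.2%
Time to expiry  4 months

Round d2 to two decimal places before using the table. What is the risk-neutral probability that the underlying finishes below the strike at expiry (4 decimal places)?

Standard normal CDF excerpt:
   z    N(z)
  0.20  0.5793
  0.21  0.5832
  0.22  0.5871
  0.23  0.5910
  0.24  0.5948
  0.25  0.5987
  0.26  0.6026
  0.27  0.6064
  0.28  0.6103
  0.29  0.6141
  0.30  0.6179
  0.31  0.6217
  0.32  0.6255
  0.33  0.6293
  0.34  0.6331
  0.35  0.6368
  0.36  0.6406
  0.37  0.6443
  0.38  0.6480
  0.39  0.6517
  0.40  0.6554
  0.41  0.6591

0.6293

T = 0.3333;  σ√T = 0.1963
ln(S/K) + (r + σ²/2)T = ln(390/410) + (0.012 + 0.34²/2)·0.3333 = -0.0500 + 0.0233 = -0.0267
d₁ = -0.0267 / 0.1963 = -0.1362 which rounds to -0.14
d₂ = d₁ − σ√T = -0.1362 − 0.1963 = -0.3325 which rounds to -0.33
Pr(exercise) under Q = N(−d₂) = N(0.33) = 0.6293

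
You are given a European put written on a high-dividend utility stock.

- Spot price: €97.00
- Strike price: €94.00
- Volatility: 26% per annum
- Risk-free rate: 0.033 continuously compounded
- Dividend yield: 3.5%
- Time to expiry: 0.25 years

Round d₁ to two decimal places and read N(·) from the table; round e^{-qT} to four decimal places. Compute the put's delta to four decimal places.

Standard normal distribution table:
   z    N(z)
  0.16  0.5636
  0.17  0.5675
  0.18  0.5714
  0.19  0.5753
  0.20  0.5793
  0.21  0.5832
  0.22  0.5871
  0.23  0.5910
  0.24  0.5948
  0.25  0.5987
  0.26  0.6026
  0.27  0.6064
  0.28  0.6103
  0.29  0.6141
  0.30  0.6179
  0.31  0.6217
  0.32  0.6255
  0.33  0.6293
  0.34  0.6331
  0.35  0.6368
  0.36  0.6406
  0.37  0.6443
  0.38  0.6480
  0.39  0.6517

σ√T = 0.26 × 0.5000 = 0.1300
d₁ = [ln(97/94) + (0.033 − 0.035 + 0.26²/2)·0.25] / 0.1300 = [0.0314 + 0.0080] / 0.1300 = 0.3028 ⇒ 0.30
N(d₁) = N(0.30) = 0.6179
Δ_put = exp(−qT)·(N(d₁) − 1) = 0.9913·(0.6179 − 1) = -0.3788

-0.3788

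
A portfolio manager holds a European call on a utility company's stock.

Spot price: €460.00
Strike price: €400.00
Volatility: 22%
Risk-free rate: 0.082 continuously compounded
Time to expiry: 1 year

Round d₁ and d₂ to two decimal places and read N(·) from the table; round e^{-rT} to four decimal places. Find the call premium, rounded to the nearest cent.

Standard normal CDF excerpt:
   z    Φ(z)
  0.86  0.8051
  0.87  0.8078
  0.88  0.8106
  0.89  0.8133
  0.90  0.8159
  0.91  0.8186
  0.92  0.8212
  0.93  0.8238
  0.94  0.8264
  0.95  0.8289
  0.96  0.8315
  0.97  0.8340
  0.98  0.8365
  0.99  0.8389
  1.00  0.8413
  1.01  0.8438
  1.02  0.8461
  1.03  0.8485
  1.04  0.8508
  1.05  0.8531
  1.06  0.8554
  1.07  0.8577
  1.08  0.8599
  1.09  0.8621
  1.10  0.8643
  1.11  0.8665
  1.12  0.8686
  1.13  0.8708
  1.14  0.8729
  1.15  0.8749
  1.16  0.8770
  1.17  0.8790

€98.88

σ√T = 0.22 × 1.0000 = 0.2200
ln(S/K) + (r + σ²/2)T = ln(460/400) + (0.082 + 0.22²/2)·1 = 0.1398 + 0.1062 = 0.2460
d₁ = 0.2460 / 0.2200 = 1.1180 ≈ 1.12
d₂ = d₁ − σ√T = 1.1180 − 0.2200 = 0.8980 ≈ 0.90
exp(−rT) = exp(−0.082·1) = 0.9213
N(d₁) = N(1.12) = 0.8686;  N(d₂) = N(0.90) = 0.8159
C = 460·0.8686 − 400·0.9213·0.8159 = 399.5560 − 300.6755 = 98.8805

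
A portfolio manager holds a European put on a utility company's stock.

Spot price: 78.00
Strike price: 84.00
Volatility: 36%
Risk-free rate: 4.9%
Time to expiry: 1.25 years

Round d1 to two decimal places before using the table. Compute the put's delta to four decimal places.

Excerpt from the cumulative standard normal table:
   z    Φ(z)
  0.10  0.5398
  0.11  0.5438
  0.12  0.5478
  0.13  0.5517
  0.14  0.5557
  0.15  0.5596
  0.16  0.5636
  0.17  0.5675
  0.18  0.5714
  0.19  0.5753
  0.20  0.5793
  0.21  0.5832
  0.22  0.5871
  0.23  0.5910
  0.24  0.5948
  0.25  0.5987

T = 1.25;  σ√T = 0.4025
d₁ = [ln(78/84) + (0.049 + 0.36²/2)·1.25] / 0.4025 = [-0.0741 + 0.1422] / 0.4025 = 0.1693 ⇒ 0.17
N(d₁) = N(0.17) = 0.5675
Δ_put = N(d₁) − 1 = 0.5675 − 1 = -0.4325

-0.4325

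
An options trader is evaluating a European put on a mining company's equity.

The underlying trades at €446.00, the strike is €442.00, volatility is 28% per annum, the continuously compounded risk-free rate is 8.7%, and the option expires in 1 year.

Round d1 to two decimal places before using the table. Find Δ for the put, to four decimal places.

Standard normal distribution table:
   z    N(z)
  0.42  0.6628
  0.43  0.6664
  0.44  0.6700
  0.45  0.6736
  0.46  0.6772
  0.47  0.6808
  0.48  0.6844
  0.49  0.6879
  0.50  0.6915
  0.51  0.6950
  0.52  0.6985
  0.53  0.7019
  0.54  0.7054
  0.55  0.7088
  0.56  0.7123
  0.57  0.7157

-0.3156

σ√T = 0.28 × 1.0000 = 0.2800
d₁ = [ln(446/442) + (0.087 + ½·0.28²)·1] / (σ√T) = (0.0090 + 0.1262) / 0.2800 = 0.4829 ≈ 0.48
N(d₁) = N(0.48) = 0.6844
Δ_put = N(d₁) − 1 = 0.6844 − 1 = -0.3156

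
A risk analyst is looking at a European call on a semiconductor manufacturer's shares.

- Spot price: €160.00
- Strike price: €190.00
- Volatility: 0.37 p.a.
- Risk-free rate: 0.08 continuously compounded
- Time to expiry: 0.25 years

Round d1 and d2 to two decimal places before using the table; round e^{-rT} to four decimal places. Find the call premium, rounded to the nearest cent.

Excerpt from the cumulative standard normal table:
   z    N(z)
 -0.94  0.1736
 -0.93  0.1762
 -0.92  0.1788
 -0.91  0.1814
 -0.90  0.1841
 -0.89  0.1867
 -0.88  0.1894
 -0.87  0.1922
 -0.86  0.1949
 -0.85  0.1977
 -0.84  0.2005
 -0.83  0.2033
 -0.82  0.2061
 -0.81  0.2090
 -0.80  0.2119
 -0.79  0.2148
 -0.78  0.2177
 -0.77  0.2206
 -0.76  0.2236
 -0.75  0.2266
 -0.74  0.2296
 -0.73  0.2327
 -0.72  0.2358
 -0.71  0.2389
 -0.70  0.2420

€3.45

T = 0.25;  σ√T = 0.1850
d₁ = [ln(160/190) + (0.08 + 0.37²/2)·0.25] / 0.1850 = [-0.1719 + 0.0371] / 0.1850 = -0.7283 ⇒ -0.73
d₂ = d₁ − σ√T = -0.7283 − 0.1850 = -0.9133 ⇒ -0.91
e^(−rT) = e^(−0.08·0.25) = 0.9802
N(d₁) = N(-0.73) = 0.2327;  N(d₂) = N(-0.91) = 0.1814
C = 160·0.2327 − 190·0.9802·0.1814 = 37.2320 − 33.7836 = 3.4484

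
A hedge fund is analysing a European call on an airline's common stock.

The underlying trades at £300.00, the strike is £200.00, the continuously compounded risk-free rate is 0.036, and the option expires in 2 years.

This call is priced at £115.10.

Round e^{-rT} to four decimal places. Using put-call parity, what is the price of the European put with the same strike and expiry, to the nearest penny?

£1.20

exp(−rT) = exp(−0.036·2) = 0.9305
Put-call parity: C − P = S − K·e^(−rT) = 300 − 200·0.9305 = 300 − 186.1000 = 113.9000
P = C − (C − P) = 115.10 − (113.9000) = 1.2000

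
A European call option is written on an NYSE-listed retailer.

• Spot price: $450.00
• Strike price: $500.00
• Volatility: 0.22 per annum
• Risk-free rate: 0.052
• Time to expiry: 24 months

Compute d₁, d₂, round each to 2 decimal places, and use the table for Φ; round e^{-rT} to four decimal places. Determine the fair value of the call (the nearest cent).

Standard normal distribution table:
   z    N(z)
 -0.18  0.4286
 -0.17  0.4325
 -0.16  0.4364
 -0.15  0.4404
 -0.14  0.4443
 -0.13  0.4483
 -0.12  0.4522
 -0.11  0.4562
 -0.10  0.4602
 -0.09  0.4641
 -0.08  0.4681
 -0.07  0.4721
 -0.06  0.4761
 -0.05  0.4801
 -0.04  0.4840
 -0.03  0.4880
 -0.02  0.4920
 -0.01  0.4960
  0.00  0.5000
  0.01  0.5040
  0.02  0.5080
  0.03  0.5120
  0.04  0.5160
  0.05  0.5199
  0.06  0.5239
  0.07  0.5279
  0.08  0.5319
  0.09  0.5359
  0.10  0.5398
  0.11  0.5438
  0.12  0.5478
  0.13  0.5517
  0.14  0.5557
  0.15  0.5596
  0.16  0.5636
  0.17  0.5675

$55.18

T = 2;  σ√T = 0.3111
ln(S/K) + (r + σ²/2)T = ln(450/500) + (0.052 + 0.22²/2)·2 = -0.1054 + 0.1524 = 0.0470
d₁ = 0.0470 / 0.3111 = 0.1512 → 0.15
d₂ = d₁ − σ√T = 0.1512 − 0.3111 = -0.1599 → -0.16
e^(−rT) = e^(−0.052·2) = 0.9012
N(d₁) = N(0.15) = 0.5596;  N(d₂) = N(-0.16) = 0.4364
C = 450·0.5596 − 500·0.9012·0.4364 = 251.8200 − 196.6418 = 55.1782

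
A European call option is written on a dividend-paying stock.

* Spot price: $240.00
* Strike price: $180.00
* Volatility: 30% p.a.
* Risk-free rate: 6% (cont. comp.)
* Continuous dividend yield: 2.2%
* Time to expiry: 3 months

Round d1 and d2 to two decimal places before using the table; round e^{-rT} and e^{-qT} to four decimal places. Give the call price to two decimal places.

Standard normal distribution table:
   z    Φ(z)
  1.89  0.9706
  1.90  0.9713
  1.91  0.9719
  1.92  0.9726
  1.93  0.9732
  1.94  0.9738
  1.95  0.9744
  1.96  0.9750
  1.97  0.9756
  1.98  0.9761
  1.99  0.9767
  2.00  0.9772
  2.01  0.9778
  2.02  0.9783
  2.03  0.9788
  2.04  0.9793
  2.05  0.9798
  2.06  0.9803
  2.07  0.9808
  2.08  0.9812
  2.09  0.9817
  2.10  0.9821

σ√T = 0.3·√0.25 = 0.1500
d₁ = [ln(240/180) + (0.06 − 0.022 + 0.3²/2)·0.25] / 0.1500 = [0.2877 + 0.0207] / 0.1500 = 2.0562 ≈ 2.06
d₂ = d₁ − σ√T = 2.0562 − 0.1500 = 1.9062 ≈ 1.91
exp(−qT) = exp(−0.022·0.25) = 0.9945;  exp(−rT) = exp(−0.06·0.25) = 0.9851
N(d₁) = N(2.06) = 0.9803;  N(d₂) = N(1.91) = 0.9719
C = 240·0.9945·0.9803 − 180·0.9851·0.9719 = 233.9780 − 172.3354 = 61.6426

$61.64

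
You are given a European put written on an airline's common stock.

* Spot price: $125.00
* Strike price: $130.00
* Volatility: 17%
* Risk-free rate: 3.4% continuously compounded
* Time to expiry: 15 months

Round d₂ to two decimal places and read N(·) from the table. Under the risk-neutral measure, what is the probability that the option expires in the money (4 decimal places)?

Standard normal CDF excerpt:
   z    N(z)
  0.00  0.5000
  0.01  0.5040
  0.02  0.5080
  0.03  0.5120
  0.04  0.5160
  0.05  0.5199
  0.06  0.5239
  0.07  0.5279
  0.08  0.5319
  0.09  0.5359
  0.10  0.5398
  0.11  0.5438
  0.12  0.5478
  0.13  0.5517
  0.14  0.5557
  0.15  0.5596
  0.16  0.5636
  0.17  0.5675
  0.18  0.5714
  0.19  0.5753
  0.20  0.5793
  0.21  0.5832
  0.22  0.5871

σ√T = 0.17·√1.25 = 0.1901
d₁ = [ln(125/130) + (0.034 + 0.17²/2)·1.25] / 0.1901 = [-0.0392 + 0.0606] / 0.1901 = 0.1123 → 0.11
d₂ = d₁ − σ√T = 0.1123 − 0.1901 = -0.0778 → -0.08
Pr(exercise) under Q = N(−d₂) = N(0.08) = 0.5319

0.5319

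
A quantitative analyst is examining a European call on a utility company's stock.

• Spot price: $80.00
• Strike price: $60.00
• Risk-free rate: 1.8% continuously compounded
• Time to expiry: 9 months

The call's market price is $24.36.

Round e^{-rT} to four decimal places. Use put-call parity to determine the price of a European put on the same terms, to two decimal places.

$3.56

exp(−rT) = exp(−0.018·0.75) = 0.9866
Put-call parity: C − P = S − K·e^(−rT) = 80 − 60·0.9866 = 80 − 59.1960 = 20.8040
P = C − (C − P) = 24.36 − (20.8040) = 3.5560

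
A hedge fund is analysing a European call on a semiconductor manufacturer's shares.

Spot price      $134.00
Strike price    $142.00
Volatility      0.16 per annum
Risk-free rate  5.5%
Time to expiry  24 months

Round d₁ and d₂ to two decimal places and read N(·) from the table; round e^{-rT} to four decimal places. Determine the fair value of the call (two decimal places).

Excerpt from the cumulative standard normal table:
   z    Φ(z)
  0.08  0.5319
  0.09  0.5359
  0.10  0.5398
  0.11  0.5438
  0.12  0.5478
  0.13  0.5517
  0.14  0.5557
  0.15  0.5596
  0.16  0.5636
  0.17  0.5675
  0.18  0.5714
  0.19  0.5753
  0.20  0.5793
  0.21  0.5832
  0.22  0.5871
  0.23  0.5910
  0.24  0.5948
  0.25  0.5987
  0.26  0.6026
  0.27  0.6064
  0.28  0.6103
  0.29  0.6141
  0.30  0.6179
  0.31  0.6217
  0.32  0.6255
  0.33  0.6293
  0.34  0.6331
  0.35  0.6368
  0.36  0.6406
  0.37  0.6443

σ√T = 0.16 × 1.4142 = 0.2263
ln(S/K) + (r + σ²/2)T = ln(134/142) + (0.055 + 0.16²/2)·2 = -0.0580 + 0.1356 = 0.0776
d₁ = 0.0776 / 0.2263 = 0.3430 ⇒ 0.34
d₂ = d₁ − σ√T = 0.3430 − 0.2263 = 0.1167 ⇒ 0.12
exp(−rT) = exp(−0.055·2) = 0.8958
N(d₁) = N(0.34) = 0.6331;  N(d₂) = N(0.12) = 0.5478
C = 134·0.6331 − 142·0.8958·0.5478 = 84.8354 − 69.6821 = 15.1533

$15.15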